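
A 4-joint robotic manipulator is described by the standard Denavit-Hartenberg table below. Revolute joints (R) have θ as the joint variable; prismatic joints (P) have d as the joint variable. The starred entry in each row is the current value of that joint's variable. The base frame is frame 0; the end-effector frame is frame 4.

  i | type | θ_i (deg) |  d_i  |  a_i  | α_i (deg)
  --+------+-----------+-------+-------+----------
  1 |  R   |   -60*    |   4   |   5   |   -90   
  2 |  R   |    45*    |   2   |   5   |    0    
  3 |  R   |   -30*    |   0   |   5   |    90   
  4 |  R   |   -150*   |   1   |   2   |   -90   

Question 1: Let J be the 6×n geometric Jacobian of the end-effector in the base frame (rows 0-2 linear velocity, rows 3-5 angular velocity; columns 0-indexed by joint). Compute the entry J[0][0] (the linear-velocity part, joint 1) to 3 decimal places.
9.850

axis z_0 = ẑ; lever o_n−o_0 = (6.8415,-9.8498,0.5846)
cross product → J_v[:, 0] = (9.8498,6.8415,-0.0000)
J_ω[:, 0] = z_0
entry J[0][0] = 9.8498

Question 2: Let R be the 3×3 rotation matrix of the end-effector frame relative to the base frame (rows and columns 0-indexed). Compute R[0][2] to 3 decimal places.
-0.509

End-effector z-axis (col 2 of R) = (-0.5085,-0.8513,-0.1294)
R[0][2] = -0.5085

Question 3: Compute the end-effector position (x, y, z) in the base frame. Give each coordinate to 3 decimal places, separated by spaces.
after link 1: o_1 = (2.5000, -4.3301, 4.0000)
after link 2: o_2 = (5.9998, -6.3920, 0.4645)
after link 3: o_3 = (8.4146, -10.5746, -0.8296)
after link 4: o_4 = (6.8415, -9.8498, 0.5846)

6.842 -9.850 0.585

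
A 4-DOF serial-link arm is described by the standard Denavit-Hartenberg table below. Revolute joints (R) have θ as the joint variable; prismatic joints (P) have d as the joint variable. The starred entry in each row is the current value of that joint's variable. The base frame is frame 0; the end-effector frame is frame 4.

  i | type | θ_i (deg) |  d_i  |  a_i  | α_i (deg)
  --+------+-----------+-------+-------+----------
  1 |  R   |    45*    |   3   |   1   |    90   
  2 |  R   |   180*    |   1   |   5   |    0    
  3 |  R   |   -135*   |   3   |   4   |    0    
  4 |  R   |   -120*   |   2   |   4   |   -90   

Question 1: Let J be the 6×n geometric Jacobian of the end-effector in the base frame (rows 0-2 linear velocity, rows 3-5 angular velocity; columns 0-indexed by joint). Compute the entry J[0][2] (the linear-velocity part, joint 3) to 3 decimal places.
0.732

axis z_2 = (0.7071,-0.7071,0.0000); lever o_n−o_2 = (6.2676,-0.8035,-1.0353)
cross product → J_v[:, 2] = (0.7321,0.7321,3.8637)
J_ω[:, 2] = z_2
entry J[0][2] = 0.7321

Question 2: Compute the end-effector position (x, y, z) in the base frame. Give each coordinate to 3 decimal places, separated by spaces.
4.146 -4.339 1.965

after link 1: o_1 = (0.7071, 0.7071, 3.0000)
after link 2: o_2 = (-2.1213, -3.5355, 3.0000)
after link 3: o_3 = (2.0000, -3.6569, 5.8284)
after link 4: o_4 = (4.1463, -4.3390, 1.9647)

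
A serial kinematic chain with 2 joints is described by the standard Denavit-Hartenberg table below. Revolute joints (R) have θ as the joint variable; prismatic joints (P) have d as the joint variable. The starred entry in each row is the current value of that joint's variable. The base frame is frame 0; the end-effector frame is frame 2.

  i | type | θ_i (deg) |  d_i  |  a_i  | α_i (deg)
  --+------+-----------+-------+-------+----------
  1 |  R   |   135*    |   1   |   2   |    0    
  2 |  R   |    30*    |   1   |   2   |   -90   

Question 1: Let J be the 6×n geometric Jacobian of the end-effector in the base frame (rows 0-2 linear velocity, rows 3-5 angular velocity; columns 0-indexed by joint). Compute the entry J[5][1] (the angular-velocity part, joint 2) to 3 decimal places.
axis z_1 = (0.0000,0.0000,1.0000); lever o_n−o_1 = (-1.9319,0.5176,1.0000)
cross product → J_v[:, 1] = (-0.5176,-1.9319,0.0000)
J_ω[:, 1] = z_1
entry J[5][1] = 1.0000

1.000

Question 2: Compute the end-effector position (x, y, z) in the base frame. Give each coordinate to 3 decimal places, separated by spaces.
-3.346 1.932 2.000

after link 1: o_1 = (-1.4142, 1.4142, 1.0000)
after link 2: o_2 = (-3.3461, 1.9319, 2.0000)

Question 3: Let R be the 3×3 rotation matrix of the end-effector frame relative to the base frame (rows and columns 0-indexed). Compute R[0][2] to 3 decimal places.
End-effector z-axis (col 2 of R) = (-0.2588,-0.9659,0.0000)
R[0][2] = -0.2588

-0.259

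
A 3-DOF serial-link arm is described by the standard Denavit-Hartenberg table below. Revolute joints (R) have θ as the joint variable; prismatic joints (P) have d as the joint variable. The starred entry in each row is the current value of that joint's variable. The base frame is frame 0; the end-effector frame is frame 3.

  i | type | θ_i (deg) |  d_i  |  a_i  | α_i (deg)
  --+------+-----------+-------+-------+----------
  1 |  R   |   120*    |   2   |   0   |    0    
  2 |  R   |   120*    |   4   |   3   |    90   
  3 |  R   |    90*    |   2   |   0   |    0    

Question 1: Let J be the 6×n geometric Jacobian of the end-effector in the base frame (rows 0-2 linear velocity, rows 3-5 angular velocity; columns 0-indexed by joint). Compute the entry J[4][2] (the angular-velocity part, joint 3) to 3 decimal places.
0.500

axis z_2 = (-0.8660,0.5000,0.0000); lever o_n−o_2 = (-1.7321,1.0000,0.0000)
cross product → J_v[:, 2] = (-0.0000,-0.0000,0.0000)
J_ω[:, 2] = z_2
entry J[4][2] = 0.5000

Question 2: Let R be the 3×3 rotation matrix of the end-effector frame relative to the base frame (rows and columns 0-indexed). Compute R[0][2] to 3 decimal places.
-0.866

End-effector z-axis (col 2 of R) = (-0.8660,0.5000,0.0000)
R[0][2] = -0.8660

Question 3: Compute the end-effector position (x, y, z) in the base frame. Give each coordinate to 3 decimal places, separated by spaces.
-3.232 -1.598 6.000

after link 1: o_1 = (0.0000, 0.0000, 2.0000)
after link 2: o_2 = (-1.5000, -2.5981, 6.0000)
after link 3: o_3 = (-3.2321, -1.5981, 6.0000)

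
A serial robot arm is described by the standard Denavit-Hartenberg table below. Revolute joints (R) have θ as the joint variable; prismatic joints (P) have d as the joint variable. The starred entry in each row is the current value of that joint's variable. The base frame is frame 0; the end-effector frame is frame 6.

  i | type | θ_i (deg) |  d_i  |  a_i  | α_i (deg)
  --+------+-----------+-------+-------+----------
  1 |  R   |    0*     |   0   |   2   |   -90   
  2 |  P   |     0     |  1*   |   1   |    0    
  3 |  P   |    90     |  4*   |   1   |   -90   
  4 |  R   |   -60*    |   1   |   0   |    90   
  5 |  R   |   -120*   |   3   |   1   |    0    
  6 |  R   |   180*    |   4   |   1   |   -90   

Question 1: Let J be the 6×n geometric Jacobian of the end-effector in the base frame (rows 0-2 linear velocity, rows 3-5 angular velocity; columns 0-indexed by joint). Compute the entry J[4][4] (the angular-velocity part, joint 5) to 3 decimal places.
0.500

axis z_4 = (-0.0000,0.5000,0.8660); lever o_n−o_4 = (-0.0000,3.5000,6.0622)
cross product → J_v[:, 4] = (-0.0000,-0.0000,0.0000)
J_ω[:, 4] = z_4
entry J[4][4] = 0.5000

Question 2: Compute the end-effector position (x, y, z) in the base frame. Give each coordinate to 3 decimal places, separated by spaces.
after link 1: o_1 = (2.0000, 0.0000, 0.0000)
after link 2: o_2 = (3.0000, 1.0000, 0.0000)
after link 3: o_3 = (3.0000, 5.0000, -1.0000)
after link 4: o_4 = (2.0000, 5.0000, -1.0000)
after link 5: o_5 = (2.8660, 6.0670, 1.8481)
after link 6: o_6 = (2.0000, 8.5000, 5.0622)

2.000 8.500 5.062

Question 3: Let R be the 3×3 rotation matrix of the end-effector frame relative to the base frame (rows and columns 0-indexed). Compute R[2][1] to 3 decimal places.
-0.866

End-effector y-axis (col 1 of R) = (0.0000,-0.5000,-0.8660)
R[2][1] = -0.8660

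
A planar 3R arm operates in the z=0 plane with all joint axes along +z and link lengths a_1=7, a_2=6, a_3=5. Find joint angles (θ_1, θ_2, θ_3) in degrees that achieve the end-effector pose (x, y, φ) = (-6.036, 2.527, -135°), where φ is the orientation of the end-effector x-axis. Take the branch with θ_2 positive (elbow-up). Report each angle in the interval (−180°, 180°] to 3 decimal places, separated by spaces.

wrist centre = target − a_3·(cos φ, sin φ) = (-2.5005, 6.0625)
cos θ_2 = (43.0066−7²−6²)/(2·7·6) = -0.4999; θ_2 = 119.9948° (elbow-up)
β = atan2(6.0625,-2.5005) = 112.4135°; ψ = atan2(5.1964,4.0005) = 52.4091°
θ_1 = β − ψ = 60.0044°
θ_3 = φ − θ_1 − θ_2 = 45.0008° (wrapped to (-180°,180°])

60.004 119.995 45.001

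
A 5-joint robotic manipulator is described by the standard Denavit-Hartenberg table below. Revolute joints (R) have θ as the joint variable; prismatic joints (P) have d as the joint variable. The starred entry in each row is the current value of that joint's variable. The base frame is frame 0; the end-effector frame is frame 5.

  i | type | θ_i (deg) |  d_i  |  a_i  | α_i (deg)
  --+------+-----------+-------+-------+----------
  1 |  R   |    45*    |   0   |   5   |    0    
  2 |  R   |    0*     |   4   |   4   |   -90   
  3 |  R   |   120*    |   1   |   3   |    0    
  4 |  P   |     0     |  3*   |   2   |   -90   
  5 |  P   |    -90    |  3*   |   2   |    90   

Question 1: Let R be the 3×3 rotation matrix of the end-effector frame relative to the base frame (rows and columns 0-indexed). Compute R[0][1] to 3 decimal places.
-0.612

End-effector y-axis (col 1 of R) = (-0.6124,-0.6124,0.5000)
R[0][1] = -0.6124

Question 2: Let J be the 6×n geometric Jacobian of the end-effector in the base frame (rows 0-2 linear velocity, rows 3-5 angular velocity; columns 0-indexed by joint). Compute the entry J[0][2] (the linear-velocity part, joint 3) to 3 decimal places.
axis z_2 = (-0.7071,0.7071,0.0000); lever o_n−o_2 = (-7.8475,0.6378,-2.8301)
cross product → J_v[:, 2] = (-2.0012,-2.0012,5.0981)
J_ω[:, 2] = z_2
entry J[0][2] = -2.0012

-2.001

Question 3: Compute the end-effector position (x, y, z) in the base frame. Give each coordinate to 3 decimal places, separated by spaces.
after link 1: o_1 = (3.5355, 3.5355, 0.0000)
after link 2: o_2 = (6.3640, 6.3640, 4.0000)
after link 3: o_3 = (4.5962, 6.0104, 1.4019)
after link 4: o_4 = (1.7678, 7.4246, -0.3301)
after link 5: o_5 = (-1.4836, 7.0017, 1.1699)

-1.484 7.002 1.170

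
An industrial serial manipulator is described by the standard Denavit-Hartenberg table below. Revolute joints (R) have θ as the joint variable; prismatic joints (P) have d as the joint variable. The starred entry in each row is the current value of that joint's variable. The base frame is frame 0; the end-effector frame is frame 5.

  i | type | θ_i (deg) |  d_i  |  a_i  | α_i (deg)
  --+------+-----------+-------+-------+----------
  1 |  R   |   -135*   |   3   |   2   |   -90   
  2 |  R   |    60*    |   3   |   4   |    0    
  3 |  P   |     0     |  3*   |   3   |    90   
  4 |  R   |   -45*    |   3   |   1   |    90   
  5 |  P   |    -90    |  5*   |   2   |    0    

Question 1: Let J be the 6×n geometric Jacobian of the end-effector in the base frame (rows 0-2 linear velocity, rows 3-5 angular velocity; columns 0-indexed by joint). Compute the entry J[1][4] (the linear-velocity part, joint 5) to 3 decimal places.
prismatic axis z_4 = (-0.2500,0.7500,0.6124)
J_v[:, 4] = z_4; J_ω[:, 4] = (0,0,0)
entry J[1][4] = 0.7500

0.750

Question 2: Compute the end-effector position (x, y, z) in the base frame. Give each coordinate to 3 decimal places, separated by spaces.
-2.259 -4.744 -0.113

after link 1: o_1 = (-1.4142, -1.4142, 3.0000)
after link 2: o_2 = (-0.7071, -4.9497, -0.4641)
after link 3: o_3 = (0.3536, -8.1317, -3.0622)
after link 4: o_4 = (-2.2336, -9.7188, -2.1746)
after link 5: o_5 = (-2.2588, -4.7441, -0.1127)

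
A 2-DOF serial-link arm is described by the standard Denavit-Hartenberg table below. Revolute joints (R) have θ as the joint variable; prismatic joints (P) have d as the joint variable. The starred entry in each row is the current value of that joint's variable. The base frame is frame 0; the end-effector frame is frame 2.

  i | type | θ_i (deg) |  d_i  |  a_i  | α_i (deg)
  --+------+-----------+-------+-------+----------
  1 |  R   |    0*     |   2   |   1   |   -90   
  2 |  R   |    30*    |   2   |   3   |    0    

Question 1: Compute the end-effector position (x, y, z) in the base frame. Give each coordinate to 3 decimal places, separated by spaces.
after link 1: o_1 = (1.0000, 0.0000, 2.0000)
after link 2: o_2 = (3.5981, 2.0000, 0.5000)

3.598 2.000 0.500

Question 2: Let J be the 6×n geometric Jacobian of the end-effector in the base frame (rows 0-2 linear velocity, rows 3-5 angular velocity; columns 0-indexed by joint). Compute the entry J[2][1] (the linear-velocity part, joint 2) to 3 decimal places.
-2.598

axis z_1 = (0.0000,1.0000,0.0000); lever o_n−o_1 = (2.5981,2.0000,-1.5000)
cross product → J_v[:, 1] = (-1.5000,0.0000,-2.5981)
J_ω[:, 1] = z_1
entry J[2][1] = -2.5981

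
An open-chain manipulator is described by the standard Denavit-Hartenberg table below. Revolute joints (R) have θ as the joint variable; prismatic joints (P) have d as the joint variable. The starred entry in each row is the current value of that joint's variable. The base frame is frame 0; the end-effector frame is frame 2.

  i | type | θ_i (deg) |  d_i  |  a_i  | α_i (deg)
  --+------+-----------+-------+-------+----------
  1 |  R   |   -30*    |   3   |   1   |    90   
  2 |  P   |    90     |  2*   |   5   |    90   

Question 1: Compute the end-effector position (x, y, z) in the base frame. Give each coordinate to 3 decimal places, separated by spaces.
-0.134 -2.232 8.000

after link 1: o_1 = (0.8660, -0.5000, 3.0000)
after link 2: o_2 = (-0.1340, -2.2321, 8.0000)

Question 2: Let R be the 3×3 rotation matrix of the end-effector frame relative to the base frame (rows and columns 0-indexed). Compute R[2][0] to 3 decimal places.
End-effector x-axis (col 0 of R) = (0.0000,0.0000,1.0000)
R[2][0] = 1.0000

1.000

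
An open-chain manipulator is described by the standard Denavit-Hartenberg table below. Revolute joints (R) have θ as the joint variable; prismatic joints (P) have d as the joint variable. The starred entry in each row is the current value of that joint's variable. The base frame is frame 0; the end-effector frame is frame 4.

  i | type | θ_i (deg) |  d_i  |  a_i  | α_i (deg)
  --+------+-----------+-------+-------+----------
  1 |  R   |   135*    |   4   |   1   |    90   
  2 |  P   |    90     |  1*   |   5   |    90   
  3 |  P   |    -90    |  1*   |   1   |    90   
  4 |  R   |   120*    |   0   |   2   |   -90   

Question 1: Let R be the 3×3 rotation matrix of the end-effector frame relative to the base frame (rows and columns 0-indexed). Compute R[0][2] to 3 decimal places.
0.966

End-effector z-axis (col 2 of R) = (0.9659,0.2588,-0.0000)
R[0][2] = 0.9659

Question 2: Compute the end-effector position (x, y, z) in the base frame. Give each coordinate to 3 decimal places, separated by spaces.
-1.932 3.346 9.000

after link 1: o_1 = (-0.7071, 0.7071, 4.0000)
after link 2: o_2 = (-0.0000, 1.4142, 9.0000)
after link 3: o_3 = (-1.4142, 1.4142, 9.0000)
after link 4: o_4 = (-1.9319, 3.3461, 9.0000)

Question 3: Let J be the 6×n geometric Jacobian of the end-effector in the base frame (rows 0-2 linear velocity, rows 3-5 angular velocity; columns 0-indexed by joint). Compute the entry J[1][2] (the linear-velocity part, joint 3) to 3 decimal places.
0.707

prismatic axis z_2 = (-0.7071,0.7071,-0.0000)
J_v[:, 2] = z_2; J_ω[:, 2] = (0,0,0)
entry J[1][2] = 0.7071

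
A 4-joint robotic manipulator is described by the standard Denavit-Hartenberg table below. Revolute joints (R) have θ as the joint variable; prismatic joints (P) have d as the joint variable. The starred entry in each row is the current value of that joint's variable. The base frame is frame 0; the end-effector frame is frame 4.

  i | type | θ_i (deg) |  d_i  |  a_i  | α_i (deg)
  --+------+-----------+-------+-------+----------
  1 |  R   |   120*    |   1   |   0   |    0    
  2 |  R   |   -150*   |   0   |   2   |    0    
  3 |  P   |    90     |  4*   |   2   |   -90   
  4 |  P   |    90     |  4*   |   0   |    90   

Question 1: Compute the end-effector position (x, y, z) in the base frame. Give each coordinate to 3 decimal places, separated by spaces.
after link 1: o_1 = (0.0000, 0.0000, 1.0000)
after link 2: o_2 = (1.7321, -1.0000, 1.0000)
after link 3: o_3 = (2.7321, 0.7321, 5.0000)
after link 4: o_4 = (-0.7321, 2.7321, 5.0000)

-0.732 2.732 5.000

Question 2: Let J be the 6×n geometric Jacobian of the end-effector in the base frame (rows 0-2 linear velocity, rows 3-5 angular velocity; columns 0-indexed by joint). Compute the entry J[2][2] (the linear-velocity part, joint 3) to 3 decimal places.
1.000

prismatic axis z_2 = (0.0000,0.0000,1.0000)
J_v[:, 2] = z_2; J_ω[:, 2] = (0,0,0)
entry J[2][2] = 1.0000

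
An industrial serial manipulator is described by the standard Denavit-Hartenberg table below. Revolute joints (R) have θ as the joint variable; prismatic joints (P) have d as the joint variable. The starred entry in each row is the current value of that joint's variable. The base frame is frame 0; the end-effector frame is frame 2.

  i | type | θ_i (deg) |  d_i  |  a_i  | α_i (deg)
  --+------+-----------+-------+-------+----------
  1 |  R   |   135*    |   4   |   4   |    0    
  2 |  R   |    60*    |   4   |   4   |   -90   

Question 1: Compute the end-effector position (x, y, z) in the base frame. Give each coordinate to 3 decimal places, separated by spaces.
after link 1: o_1 = (-2.8284, 2.8284, 4.0000)
after link 2: o_2 = (-6.6921, 1.7932, 8.0000)

-6.692 1.793 8.000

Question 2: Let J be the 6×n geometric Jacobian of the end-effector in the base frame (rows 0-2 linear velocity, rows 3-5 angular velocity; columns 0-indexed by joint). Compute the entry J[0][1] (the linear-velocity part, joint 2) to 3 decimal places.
axis z_1 = (0.0000,0.0000,1.0000); lever o_n−o_1 = (-3.8637,-1.0353,4.0000)
cross product → J_v[:, 1] = (1.0353,-3.8637,0.0000)
J_ω[:, 1] = z_1
entry J[0][1] = 1.0353

1.035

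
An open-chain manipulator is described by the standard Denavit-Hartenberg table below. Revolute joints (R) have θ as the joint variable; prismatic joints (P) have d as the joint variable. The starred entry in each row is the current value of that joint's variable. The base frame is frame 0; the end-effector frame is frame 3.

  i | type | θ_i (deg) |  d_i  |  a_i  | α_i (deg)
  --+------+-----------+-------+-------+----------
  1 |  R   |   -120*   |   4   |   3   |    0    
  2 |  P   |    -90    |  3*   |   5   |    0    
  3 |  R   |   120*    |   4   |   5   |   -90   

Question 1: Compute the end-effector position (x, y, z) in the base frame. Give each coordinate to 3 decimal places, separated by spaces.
-5.830 -5.098 11.000

after link 1: o_1 = (-1.5000, -2.5981, 4.0000)
after link 2: o_2 = (-5.8301, -0.0981, 7.0000)
after link 3: o_3 = (-5.8301, -5.0981, 11.0000)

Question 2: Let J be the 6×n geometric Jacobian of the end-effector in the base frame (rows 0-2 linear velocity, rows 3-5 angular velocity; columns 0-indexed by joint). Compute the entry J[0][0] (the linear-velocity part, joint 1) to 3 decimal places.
5.098

axis z_0 = ẑ; lever o_n−o_0 = (-5.8301,-5.0981,11.0000)
cross product → J_v[:, 0] = (5.0981,-5.8301,0.0000)
J_ω[:, 0] = z_0
entry J[0][0] = 5.0981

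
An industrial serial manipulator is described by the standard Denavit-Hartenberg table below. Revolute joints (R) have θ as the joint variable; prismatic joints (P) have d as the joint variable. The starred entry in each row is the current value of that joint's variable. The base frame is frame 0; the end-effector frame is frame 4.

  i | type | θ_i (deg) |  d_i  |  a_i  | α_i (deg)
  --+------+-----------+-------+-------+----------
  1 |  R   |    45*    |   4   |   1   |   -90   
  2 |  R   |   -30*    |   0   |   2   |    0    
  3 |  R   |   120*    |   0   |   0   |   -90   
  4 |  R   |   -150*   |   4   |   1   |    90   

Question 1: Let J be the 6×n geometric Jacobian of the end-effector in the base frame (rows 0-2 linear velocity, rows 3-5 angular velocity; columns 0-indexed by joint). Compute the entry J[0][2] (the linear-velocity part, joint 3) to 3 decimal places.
axis z_2 = (-0.7071,0.7071,0.0000); lever o_n−o_2 = (-3.1820,-2.4749,0.8660)
cross product → J_v[:, 2] = (0.6124,0.6124,4.0000)
J_ω[:, 2] = z_2
entry J[0][2] = 0.6124

0.612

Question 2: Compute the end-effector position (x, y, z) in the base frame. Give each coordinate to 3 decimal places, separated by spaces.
after link 1: o_1 = (0.7071, 0.7071, 4.0000)
after link 2: o_2 = (1.9319, 1.9319, 5.0000)
after link 3: o_3 = (1.9319, 1.9319, 5.0000)
after link 4: o_4 = (-1.2501, -0.5430, 5.8660)

-1.250 -0.543 5.866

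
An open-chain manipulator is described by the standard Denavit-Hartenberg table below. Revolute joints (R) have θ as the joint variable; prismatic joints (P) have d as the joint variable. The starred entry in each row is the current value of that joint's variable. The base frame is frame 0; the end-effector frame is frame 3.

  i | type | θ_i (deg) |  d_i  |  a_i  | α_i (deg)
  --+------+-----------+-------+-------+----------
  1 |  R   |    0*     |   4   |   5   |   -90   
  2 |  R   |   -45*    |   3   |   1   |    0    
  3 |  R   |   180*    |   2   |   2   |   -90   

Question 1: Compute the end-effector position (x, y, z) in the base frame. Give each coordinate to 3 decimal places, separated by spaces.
after link 1: o_1 = (5.0000, 0.0000, 4.0000)
after link 2: o_2 = (5.7071, 3.0000, 4.7071)
after link 3: o_3 = (4.2929, 5.0000, 3.2929)

4.293 5.000 3.293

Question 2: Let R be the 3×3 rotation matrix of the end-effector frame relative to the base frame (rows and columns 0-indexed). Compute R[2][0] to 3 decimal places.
End-effector x-axis (col 0 of R) = (-0.7071,0.0000,-0.7071)
R[2][0] = -0.7071

-0.707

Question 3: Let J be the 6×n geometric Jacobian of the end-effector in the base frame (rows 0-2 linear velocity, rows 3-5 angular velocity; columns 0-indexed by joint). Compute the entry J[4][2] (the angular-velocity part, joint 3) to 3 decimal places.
1.000

axis z_2 = (0.0000,1.0000,0.0000); lever o_n−o_2 = (-1.4142,2.0000,-1.4142)
cross product → J_v[:, 2] = (-1.4142,-0.0000,1.4142)
J_ω[:, 2] = z_2
entry J[4][2] = 1.0000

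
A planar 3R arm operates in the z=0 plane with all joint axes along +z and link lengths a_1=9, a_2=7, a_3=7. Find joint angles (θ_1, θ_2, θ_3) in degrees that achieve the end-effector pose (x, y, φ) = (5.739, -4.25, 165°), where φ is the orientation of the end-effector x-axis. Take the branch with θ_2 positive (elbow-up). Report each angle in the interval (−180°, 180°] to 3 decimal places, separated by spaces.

-51.740 59.997 156.744

wrist centre = target − a_3·(cos φ, sin φ) = (12.5005, -6.0617)
cos θ_2 = (193.0066−9²−7²)/(2·9·7) = 0.5001; θ_2 = 59.9965° (elbow-up)
β = atan2(-6.0617,12.5005) = -25.8697°; ψ = atan2(6.0620,12.5004) = 25.8707°
θ_1 = β − ψ = -51.7404°
θ_3 = φ − θ_1 − θ_2 = 156.7439° (wrapped to (-180°,180°])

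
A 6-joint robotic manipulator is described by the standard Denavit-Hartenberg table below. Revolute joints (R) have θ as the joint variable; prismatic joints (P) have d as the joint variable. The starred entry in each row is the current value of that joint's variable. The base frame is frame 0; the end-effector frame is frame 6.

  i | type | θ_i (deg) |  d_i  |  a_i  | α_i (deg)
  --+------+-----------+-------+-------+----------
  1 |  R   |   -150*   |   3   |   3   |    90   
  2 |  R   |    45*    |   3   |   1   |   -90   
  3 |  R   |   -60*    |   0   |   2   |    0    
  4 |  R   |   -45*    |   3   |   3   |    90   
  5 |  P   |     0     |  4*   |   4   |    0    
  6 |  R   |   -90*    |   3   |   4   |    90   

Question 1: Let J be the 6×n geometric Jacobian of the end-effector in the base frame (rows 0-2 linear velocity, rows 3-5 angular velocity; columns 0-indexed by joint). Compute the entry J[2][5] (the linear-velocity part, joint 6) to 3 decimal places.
-0.732

axis z_5 = (0.7209,0.1174,-0.6830); lever o_n−o_5 = (-0.2867,-1.0621,-4.8775)
cross product → J_v[:, 5] = (-1.2979,3.7121,-0.7321)
J_ω[:, 5] = z_5
entry J[2][5] = -0.7321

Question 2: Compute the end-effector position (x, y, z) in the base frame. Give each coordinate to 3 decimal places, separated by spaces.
after link 1: o_1 = (-2.5981, -1.5000, 3.0000)
after link 2: o_2 = (-4.7104, 0.7445, 3.7071)
after link 3: o_3 = (-6.1888, 1.8910, 4.4142)
after link 4: o_4 = (-5.3251, 5.7357, 5.9865)
after link 5: o_5 = (-3.7394, 9.9172, 2.5224)
after link 6: o_6 = (-4.0261, 8.8551, -2.3551)

-4.026 8.855 -2.355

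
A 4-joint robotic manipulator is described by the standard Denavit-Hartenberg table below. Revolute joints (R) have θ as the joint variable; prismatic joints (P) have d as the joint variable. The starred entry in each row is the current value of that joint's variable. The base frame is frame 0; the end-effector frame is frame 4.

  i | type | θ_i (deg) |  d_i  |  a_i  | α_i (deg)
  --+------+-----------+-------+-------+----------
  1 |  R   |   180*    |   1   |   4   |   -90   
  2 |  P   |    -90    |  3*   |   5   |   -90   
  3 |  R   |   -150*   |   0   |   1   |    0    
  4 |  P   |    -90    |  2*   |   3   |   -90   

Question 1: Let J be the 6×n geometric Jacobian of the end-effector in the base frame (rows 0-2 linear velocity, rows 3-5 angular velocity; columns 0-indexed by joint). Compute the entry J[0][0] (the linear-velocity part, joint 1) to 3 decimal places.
axis z_0 = ẑ; lever o_n−o_0 = (-6.0000,-0.9019,3.6340)
cross product → J_v[:, 0] = (0.9019,-6.0000,0.0000)
J_ω[:, 0] = z_0
entry J[0][0] = 0.9019

0.902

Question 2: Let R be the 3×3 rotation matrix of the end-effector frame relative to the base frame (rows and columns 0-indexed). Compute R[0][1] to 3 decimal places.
End-effector y-axis (col 1 of R) = (1.0000,-0.0000,0.0000)
R[0][1] = 1.0000

1.000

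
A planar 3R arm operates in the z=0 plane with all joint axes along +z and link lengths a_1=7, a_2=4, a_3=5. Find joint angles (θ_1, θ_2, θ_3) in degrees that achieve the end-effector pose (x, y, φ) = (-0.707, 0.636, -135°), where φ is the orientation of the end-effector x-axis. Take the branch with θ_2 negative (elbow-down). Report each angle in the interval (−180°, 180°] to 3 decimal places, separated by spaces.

89.999 -135.000 -89.999

wrist centre = target − a_3·(cos φ, sin φ) = (2.8285, 4.1715)
cos θ_2 = (25.4023−7²−4²)/(2·7·4) = -0.7071; θ_2 = -134.9996° (elbow-down)
β = atan2(4.1715,2.8285) = 55.8605°; ψ = atan2(-2.8284,4.1716) = -34.1383°
θ_1 = β − ψ = 89.9988°
θ_3 = φ − θ_1 − θ_2 = -89.9992° (wrapped to (-180°,180°])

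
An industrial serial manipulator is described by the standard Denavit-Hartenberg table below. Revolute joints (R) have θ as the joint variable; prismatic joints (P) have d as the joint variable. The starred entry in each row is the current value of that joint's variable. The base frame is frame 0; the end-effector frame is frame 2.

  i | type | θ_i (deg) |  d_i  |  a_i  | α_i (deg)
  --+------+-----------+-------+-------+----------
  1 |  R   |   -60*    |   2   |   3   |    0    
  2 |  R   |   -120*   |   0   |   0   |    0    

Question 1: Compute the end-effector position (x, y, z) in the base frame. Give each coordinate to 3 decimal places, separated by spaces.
after link 1: o_1 = (1.5000, -2.5981, 2.0000)
after link 2: o_2 = (1.5000, -2.5981, 2.0000)

1.500 -2.598 2.000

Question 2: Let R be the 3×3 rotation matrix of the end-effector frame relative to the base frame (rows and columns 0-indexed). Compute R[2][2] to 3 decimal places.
End-effector z-axis (col 2 of R) = (0.0000,0.0000,1.0000)
R[2][2] = 1.0000

1.000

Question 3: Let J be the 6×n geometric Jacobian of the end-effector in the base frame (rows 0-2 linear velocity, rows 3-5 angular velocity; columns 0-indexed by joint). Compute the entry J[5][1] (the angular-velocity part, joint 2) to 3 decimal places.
1.000

axis z_1 = (0.0000,0.0000,1.0000); lever o_n−o_1 = (0.0000,0.0000,0.0000)
cross product → J_v[:, 1] = (0.0000,0.0000,0.0000)
J_ω[:, 1] = z_1
entry J[5][1] = 1.0000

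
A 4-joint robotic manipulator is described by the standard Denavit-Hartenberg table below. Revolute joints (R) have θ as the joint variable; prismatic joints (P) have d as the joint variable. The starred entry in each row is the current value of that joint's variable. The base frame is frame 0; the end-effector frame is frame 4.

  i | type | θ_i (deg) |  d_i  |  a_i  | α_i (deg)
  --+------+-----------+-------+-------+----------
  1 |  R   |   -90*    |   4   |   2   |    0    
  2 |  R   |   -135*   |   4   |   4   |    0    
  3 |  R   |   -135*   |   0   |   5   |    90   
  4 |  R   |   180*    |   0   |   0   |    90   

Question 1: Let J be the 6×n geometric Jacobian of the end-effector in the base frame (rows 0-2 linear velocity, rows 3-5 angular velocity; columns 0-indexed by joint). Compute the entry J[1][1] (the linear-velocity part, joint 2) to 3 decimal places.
axis z_1 = (0.0000,0.0000,1.0000); lever o_n−o_1 = (2.1716,2.8284,4.0000)
cross product → J_v[:, 1] = (-2.8284,2.1716,0.0000)
J_ω[:, 1] = z_1
entry J[1][1] = 2.1716

2.172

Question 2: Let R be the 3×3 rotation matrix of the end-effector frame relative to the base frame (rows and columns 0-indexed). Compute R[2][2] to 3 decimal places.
1.000

End-effector z-axis (col 2 of R) = (0.0000,0.0000,1.0000)
R[2][2] = 1.0000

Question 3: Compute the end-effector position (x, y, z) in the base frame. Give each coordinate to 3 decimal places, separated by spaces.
after link 1: o_1 = (0.0000, -2.0000, 4.0000)
after link 2: o_2 = (-2.8284, 0.8284, 8.0000)
after link 3: o_3 = (2.1716, 0.8284, 8.0000)
after link 4: o_4 = (2.1716, 0.8284, 8.0000)

2.172 0.828 8.000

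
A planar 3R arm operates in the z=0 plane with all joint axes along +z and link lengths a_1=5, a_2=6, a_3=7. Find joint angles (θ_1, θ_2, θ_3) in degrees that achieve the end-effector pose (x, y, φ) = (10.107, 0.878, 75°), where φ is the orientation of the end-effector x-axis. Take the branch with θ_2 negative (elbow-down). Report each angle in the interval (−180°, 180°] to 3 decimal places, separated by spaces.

wrist centre = target − a_3·(cos φ, sin φ) = (8.2953, -5.8835)
cos θ_2 = (103.4268−5²−6²)/(2·5·6) = 0.7071; θ_2 = -44.9995° (elbow-down)
β = atan2(-5.8835,8.2953) = -35.3465°; ψ = atan2(-4.2426,9.2427) = -24.6562°
θ_1 = β − ψ = -10.6903°
θ_3 = φ − θ_1 − θ_2 = 130.6897° (wrapped to (-180°,180°])

-10.690 -44.999 130.690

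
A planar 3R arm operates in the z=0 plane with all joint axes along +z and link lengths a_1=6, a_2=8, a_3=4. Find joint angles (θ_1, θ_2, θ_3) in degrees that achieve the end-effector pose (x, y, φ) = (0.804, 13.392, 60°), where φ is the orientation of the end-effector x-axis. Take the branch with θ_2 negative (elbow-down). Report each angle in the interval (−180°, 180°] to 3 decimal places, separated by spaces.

wrist centre = target − a_3·(cos φ, sin φ) = (-1.1960, 9.9279)
cos θ_2 = (99.9936−6²−8²)/(2·6·8) = -0.0001; θ_2 = -90.0038° (elbow-down)
β = atan2(9.9279,-1.1960) = 96.8692°; ψ = atan2(-8.0000,5.9995) = -53.1326°
θ_1 = β − ψ = 150.0018°
θ_3 = φ − θ_1 − θ_2 = 0.0020° (wrapped to (-180°,180°])

150.002 -90.004 0.002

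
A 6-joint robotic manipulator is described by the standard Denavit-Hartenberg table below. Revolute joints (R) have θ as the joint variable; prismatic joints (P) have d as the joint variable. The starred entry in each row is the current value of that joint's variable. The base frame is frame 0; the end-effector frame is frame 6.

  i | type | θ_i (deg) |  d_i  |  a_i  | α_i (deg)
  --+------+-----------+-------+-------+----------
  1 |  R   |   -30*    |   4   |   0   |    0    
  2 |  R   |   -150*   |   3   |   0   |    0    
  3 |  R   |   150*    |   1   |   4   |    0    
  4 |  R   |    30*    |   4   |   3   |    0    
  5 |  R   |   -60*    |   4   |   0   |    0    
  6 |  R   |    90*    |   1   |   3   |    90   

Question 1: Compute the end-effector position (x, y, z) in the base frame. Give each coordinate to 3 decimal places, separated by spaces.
after link 1: o_1 = (0.0000, 0.0000, 4.0000)
after link 2: o_2 = (0.0000, 0.0000, 7.0000)
after link 3: o_3 = (3.4641, -2.0000, 8.0000)
after link 4: o_4 = (6.4641, -2.0000, 12.0000)
after link 5: o_5 = (6.4641, -2.0000, 16.0000)
after link 6: o_6 = (9.0622, -0.5000, 17.0000)

9.062 -0.500 17.000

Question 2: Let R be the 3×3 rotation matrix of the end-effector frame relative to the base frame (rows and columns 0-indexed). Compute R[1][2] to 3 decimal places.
-0.866

End-effector z-axis (col 2 of R) = (0.5000,-0.8660,0.0000)
R[1][2] = -0.8660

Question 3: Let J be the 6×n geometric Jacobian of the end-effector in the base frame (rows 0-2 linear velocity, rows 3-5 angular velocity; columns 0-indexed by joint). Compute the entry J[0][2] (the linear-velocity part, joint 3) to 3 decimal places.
axis z_2 = (0.0000,0.0000,1.0000); lever o_n−o_2 = (9.0622,-0.5000,10.0000)
cross product → J_v[:, 2] = (0.5000,9.0622,-0.0000)
J_ω[:, 2] = z_2
entry J[0][2] = 0.5000

0.500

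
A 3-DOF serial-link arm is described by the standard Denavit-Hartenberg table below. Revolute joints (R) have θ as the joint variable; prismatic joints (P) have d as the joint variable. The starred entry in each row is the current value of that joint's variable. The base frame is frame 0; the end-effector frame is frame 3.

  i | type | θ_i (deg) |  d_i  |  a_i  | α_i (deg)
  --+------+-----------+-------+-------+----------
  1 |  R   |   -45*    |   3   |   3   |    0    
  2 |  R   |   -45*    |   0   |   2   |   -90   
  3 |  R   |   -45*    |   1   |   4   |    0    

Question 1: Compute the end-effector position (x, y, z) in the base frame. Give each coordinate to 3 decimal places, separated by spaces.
3.121 -6.950 5.828

after link 1: o_1 = (2.1213, -2.1213, 3.0000)
after link 2: o_2 = (2.1213, -4.1213, 3.0000)
after link 3: o_3 = (3.1213, -6.9497, 5.8284)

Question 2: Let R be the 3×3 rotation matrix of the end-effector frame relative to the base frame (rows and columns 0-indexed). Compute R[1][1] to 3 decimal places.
-0.707

End-effector y-axis (col 1 of R) = (0.0000,-0.7071,-0.7071)
R[1][1] = -0.7071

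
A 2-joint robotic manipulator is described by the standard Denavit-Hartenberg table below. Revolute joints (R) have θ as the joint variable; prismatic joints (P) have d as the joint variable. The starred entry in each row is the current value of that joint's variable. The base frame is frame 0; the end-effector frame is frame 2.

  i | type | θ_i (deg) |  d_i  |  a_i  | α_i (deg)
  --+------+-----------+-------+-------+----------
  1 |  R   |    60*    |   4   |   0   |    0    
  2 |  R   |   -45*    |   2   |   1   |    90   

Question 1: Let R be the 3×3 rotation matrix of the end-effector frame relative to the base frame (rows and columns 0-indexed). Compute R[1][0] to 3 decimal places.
End-effector x-axis (col 0 of R) = (0.9659,0.2588,0.0000)
R[1][0] = 0.2588

0.259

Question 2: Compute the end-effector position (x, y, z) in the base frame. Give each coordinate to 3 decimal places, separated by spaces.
0.966 0.259 6.000

after link 1: o_1 = (0.0000, 0.0000, 4.0000)
after link 2: o_2 = (0.9659, 0.2588, 6.0000)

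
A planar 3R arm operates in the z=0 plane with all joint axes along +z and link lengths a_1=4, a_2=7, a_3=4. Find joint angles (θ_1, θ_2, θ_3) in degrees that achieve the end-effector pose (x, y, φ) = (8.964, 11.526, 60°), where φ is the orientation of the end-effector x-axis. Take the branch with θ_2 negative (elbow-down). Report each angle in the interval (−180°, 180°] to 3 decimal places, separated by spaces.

68.366 -30.012 21.646

wrist centre = target − a_3·(cos φ, sin φ) = (6.9640, 8.0619)
cos θ_2 = (113.4915−4²−7²)/(2·4·7) = 0.8659; θ_2 = -30.0121° (elbow-down)
β = atan2(8.0619,6.9640) = 49.1790°; ψ = atan2(-3.5013,10.0614) = -19.1874°
θ_1 = β − ψ = 68.3664°
θ_3 = φ − θ_1 − θ_2 = 21.6457° (wrapped to (-180°,180°])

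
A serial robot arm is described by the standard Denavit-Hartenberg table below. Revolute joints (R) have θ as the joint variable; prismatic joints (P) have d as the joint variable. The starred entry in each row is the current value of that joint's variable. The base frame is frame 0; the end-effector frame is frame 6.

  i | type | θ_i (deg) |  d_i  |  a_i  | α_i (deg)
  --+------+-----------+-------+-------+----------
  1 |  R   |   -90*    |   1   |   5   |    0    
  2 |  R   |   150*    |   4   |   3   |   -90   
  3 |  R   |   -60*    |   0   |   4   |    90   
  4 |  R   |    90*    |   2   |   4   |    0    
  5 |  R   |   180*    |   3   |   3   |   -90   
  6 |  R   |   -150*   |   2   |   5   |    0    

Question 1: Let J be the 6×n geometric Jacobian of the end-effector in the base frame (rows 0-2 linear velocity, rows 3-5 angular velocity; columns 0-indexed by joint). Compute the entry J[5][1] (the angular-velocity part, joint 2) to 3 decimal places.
1.000

axis z_1 = (0.0000,0.0000,1.0000); lever o_n−o_1 = (-4.8636,2.2362,12.9462)
cross product → J_v[:, 1] = (-2.2362,-4.8636,0.0000)
J_ω[:, 1] = z_1
entry J[5][1] = 1.0000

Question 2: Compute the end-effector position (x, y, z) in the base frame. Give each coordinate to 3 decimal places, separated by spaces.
-4.864 -2.764 13.946

after link 1: o_1 = (0.0000, -5.0000, 1.0000)
after link 2: o_2 = (1.5000, -2.4019, 5.0000)
after link 3: o_3 = (2.5000, -0.6699, 8.4641)
after link 4: o_4 = (-1.8301, -0.1699, 9.4641)
after link 5: o_5 = (-0.5311, -3.9199, 10.9641)
after link 6: o_6 = (-4.8636, -2.7638, 13.9462)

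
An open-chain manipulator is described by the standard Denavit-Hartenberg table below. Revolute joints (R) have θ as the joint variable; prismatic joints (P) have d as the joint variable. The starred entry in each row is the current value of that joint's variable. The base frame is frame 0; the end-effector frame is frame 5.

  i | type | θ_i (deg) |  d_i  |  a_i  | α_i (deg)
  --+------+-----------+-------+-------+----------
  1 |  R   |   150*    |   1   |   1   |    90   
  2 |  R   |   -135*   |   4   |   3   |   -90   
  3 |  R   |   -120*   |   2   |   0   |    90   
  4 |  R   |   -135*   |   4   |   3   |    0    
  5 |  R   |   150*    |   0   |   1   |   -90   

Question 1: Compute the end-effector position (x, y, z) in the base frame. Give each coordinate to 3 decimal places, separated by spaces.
-0.381 1.374 0.822

after link 1: o_1 = (-0.8660, 0.5000, 1.0000)
after link 2: o_2 = (2.9711, 2.9034, -1.1213)
after link 3: o_3 = (1.7463, 3.6105, -2.5355)
after link 4: o_4 = (-0.3450, 0.3873, 0.6640)
after link 5: o_5 = (-0.3810, 1.3740, 0.8224)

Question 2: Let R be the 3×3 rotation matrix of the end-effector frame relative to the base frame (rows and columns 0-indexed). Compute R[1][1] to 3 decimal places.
End-effector y-axis (col 1 of R) = (0.7803,0.1268,-0.6124)
R[1][1] = 0.1268

0.127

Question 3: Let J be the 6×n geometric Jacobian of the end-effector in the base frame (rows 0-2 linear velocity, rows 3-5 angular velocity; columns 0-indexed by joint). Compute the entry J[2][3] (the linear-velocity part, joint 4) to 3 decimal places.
1.475

axis z_3 = (-0.7803,-0.1268,0.6124); lever o_n−o_3 = (-2.1273,-2.2366,3.3580)
cross product → J_v[:, 3] = (0.9437,1.3176,1.4755)
J_ω[:, 3] = z_3
entry J[2][3] = 1.4755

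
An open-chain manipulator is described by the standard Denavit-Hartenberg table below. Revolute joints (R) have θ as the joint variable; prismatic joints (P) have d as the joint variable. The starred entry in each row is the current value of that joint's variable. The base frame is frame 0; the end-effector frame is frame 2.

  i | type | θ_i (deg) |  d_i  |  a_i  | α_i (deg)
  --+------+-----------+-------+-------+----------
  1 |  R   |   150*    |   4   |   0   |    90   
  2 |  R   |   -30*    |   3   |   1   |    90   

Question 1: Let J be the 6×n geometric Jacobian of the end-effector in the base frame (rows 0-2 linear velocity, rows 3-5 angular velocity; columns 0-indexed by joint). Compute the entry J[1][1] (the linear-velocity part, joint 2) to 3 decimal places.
axis z_1 = (0.5000,0.8660,0.0000); lever o_n−o_1 = (0.7500,3.0311,-0.5000)
cross product → J_v[:, 1] = (-0.4330,0.2500,0.8660)
J_ω[:, 1] = z_1
entry J[1][1] = 0.2500

0.250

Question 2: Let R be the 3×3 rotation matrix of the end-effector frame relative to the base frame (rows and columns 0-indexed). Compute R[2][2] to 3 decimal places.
End-effector z-axis (col 2 of R) = (0.4330,-0.2500,-0.8660)
R[2][2] = -0.8660

-0.866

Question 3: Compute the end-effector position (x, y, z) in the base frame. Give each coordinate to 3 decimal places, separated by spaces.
after link 1: o_1 = (0.0000, 0.0000, 4.0000)
after link 2: o_2 = (0.7500, 3.0311, 3.5000)

0.750 3.031 3.500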